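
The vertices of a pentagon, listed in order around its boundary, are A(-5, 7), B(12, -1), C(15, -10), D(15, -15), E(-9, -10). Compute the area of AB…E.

A→B: (-5)(-1) − (12)(7) = -79
B→C: (12)(-10) − (15)(-1) = -105
C→D: (15)(-15) − (15)(-10) = -75
D→E: (15)(-10) − (-9)(-15) = -285
E→A: (-9)(7) − (-5)(-10) = -113
Σ = -657
Area = |Σ|/2 = 328.5.

328.5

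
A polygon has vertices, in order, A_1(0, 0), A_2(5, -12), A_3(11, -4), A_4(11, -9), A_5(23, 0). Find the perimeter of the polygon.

|A_1A_2| = √((5)² + (-12)²) = √169 = 13
|A_2A_3| = √((6)² + (8)²) = √100 = 10
|A_3A_4| = √((0)² + (-5)²) = √25 = 5
|A_4A_5| = √((12)² + (9)²) = √225 = 15
|A_5A_1| = √((-23)² + (0)²) = √529 = 23
Perimeter = 13 + 10 + 5 + 15 + 23 = 66.

66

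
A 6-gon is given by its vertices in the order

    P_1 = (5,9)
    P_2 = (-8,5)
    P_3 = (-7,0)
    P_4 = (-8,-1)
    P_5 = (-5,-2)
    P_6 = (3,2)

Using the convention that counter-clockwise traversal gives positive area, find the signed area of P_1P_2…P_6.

Σ = (97) + (35) + (7) + (11) + (-4) + (17) = 163
Signed area = Σ/2 = 81.5 (positive ⇒ counter-clockwise traversal).

81.5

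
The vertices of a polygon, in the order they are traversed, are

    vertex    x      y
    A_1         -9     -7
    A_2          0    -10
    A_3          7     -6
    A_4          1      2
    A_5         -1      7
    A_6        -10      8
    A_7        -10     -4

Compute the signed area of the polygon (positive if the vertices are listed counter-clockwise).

202.5

A_1→A_2: (-9)(-10) − (0)(-7) = 90
A_2→A_3: (0)(-6) − (7)(-10) = 70
A_3→A_4: (7)(2) − (1)(-6) = 20
A_4→A_5: (1)(7) − (-1)(2) = 9
A_5→A_6: (-1)(8) − (-10)(7) = 62
A_6→A_7: (-10)(-4) − (-10)(8) = 120
A_7→A_1: (-10)(-7) − (-9)(-4) = 34
Σ = 405
Signed area = Σ/2 = 202.5 (positive ⇒ counter-clockwise traversal).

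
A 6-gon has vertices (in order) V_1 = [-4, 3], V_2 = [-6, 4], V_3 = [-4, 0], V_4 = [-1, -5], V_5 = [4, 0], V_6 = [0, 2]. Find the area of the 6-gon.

37

V_1→V_2: (-4)(4) − (-6)(3) = 2
V_2→V_3: (-6)(0) − (-4)(4) = 16
V_3→V_4: (-4)(-5) − (-1)(0) = 20
V_4→V_5: (-1)(0) − (4)(-5) = 20
V_5→V_6: (4)(2) − (0)(0) = 8
V_6→V_1: (0)(3) − (-4)(2) = 8
Σ = 74
Area = |Σ|/2 = 37.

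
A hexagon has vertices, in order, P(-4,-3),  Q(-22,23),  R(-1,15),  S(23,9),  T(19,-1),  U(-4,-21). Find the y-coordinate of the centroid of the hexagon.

Apply the surveyor's formula. First the cross-terms c_i = x_i·y_{i+1} − x_{i+1}·y_i:
  -158, -307, -354, -194, -403, -72  ⇒  2A = -1488, A = -744.
Then Σ (y_i + y_{i+1})·c_i = -14280, so ȳ = -14280 / (6·(-744)) = 595/186.

595/186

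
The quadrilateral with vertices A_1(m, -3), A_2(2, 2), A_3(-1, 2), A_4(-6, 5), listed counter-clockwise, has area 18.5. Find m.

Write out the shoelace sum; only the two edges meeting at A_1 involve m:
2·Area = [((-6)·(-3) − m·5) + (m·2 − 2·(-3))] + 13
       = -3·m + 37 = 37
⇒ m = 0.

0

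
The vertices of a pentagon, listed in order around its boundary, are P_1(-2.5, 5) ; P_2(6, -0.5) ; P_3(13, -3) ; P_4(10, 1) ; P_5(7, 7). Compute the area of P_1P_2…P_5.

59.125

Cross-terms: -28.75, -11.5, 43, 63, 52.5  ⇒  Σ = 118.25
Area = |Σ|/2 = 59.125.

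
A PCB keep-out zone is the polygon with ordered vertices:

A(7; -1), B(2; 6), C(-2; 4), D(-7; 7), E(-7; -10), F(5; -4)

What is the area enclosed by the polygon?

149

Σ = (44) + (20) + (14) + (119) + (78) + (23) = 298
Area = |Σ|/2 = 149.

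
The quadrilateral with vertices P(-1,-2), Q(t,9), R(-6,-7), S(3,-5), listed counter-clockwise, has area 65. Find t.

The doubled signed area Σ (x_i y_{i+1} − x_{i+1} y_i) is linear in t.
With t=0 it equals 85; the coefficient of t is -5 (from the two edges through Q).
So -5·t + 85 = 2·65 = 130 ⇒ t = -9.

-9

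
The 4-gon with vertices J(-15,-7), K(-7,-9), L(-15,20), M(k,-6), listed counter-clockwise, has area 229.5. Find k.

-24

The doubled signed area Σ (x_i y_{i+1} − x_{i+1} y_i) is linear in k.
With k=0 it equals -189; the coefficient of k is -27 (from the two edges through M).
So -27·k + -189 = 2·229.5 = 459 ⇒ k = -24.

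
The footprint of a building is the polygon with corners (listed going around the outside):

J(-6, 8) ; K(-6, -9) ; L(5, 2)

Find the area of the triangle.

93.5

J→K: (-6)(-9) − (-6)(8) = 102
K→L: (-6)(2) − (5)(-9) = 33
L→J: (5)(8) − (-6)(2) = 52
Σ = 187
Area = |Σ|/2 = 93.5.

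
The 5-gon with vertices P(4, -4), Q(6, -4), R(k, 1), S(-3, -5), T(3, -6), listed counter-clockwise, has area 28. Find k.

6

Write out the shoelace sum; only the two edges meeting at R involve k:
2·Area = [(6·1 − k·(-4)) + (k·(-5) − (-3)·1)] + 53
       = -1·k + 62 = 56
⇒ k = 6.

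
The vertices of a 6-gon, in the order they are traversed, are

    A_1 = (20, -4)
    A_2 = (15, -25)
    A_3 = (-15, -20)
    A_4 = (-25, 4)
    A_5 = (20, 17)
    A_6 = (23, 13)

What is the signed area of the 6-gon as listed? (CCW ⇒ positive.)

-1331.5

Apply the shoelace formula: 2A = Σ (x_i·y_{i+1} − x_{i+1}·y_i), indices taken mod 6.
Cross-terms: -440, -675, -560, -505, -131, -352  ⇒  Σ = -2663
Signed area = Σ/2 = -1331.5 (negative ⇒ clockwise traversal).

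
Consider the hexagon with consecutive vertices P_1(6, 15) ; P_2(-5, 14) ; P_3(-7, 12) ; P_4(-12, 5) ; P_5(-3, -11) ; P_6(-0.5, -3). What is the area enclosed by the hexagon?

233.5

Apply the shoelace (surveyor's) formula: 2A = Σ (x_i·y_{i+1} − x_{i+1}·y_i), indices taken mod 6.
Σ = (159) + (38) + (109) + (147) + (3.5) + (10.5) = 467
Area = |Σ|/2 = 233.5.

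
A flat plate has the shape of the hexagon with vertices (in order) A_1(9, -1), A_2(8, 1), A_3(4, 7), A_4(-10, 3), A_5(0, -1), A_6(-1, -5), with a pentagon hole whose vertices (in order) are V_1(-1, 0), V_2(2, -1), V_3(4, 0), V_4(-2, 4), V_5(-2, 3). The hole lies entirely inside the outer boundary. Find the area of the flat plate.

Outer boundary:
Apply Gauss's area formula: 2A = Σ (x_i·y_{i+1} − x_{i+1}·y_i), indices taken mod 6.
Σ = (17) + (52) + (82) + (10) + (-1) + (46) = 206
Area = |Σ|/2 = 103.
Hole:
Apply the shoelace (surveyor's) formula: 2A = Σ (x_i·y_{i+1} − x_{i+1}·y_i), indices taken mod 5.
Σ = (1) + (4) + (16) + (2) + (3) = 26
Area = |Σ|/2 = 13.
Net area = 103 − 13 = 90.

90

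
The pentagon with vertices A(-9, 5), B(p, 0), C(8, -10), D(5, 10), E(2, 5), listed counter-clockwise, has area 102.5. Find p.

The doubled signed area Σ (x_i y_{i+1} − x_{i+1} y_i) is linear in p.
With p=0 it equals 190; the coefficient of p is -15 (from the two edges through B).
So -15·p + 190 = 2·102.5 = 205 ⇒ p = -1.

-1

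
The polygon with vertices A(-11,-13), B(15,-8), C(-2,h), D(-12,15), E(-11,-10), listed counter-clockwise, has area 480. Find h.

15

Write out the shoelace sum; only the two edges meeting at C involve h:
2·Area = [(15·h − (-2)·(-8)) + ((-2)·15 − (-12)·h)] + 601
       = 27·h + 555 = 960
⇒ h = 15.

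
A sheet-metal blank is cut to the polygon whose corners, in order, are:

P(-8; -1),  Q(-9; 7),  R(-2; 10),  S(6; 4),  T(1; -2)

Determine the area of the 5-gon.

Σ = (-65) + (-76) + (-68) + (-16) + (-17) = -242
Area = |Σ|/2 = 121.

121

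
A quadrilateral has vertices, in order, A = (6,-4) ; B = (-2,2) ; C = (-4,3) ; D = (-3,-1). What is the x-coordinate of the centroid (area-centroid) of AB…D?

-11/37

Apply Gauss's area formula. First the cross-terms c_i = x_i·y_{i+1} − x_{i+1}·y_i:
  4, 2, 13, 18  ⇒  2A = 37, A = 18.5.
Then Σ (x_i + x_{i+1})·c_i = -33, so x̄ = -33 / (6·18.5) = -11/37.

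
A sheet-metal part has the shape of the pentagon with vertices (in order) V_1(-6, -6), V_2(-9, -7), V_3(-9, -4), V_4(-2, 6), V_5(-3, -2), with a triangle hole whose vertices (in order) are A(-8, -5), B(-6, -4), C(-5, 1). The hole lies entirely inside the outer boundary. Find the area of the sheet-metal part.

Outer boundary:
Apply the shoelace formula: 2A = Σ (x_i·y_{i+1} − x_{i+1}·y_i), indices taken mod 5.
Σ = (-12) + (-27) + (-62) + (22) + (6) = -73
Area = |Σ|/2 = 36.5.
Hole:
Cross-terms: 2, -26, 33  ⇒  Σ = 9
Area = |Σ|/2 = 4.5.
Net area = 36.5 − 4.5 = 32.

32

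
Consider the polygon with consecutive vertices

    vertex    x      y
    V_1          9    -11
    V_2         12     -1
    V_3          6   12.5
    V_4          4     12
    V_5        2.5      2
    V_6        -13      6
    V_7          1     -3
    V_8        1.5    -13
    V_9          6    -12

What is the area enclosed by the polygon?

Apply Gauss's area formula: 2A = Σ (x_i·y_{i+1} − x_{i+1}·y_i), indices taken mod 9.
Σ = (123) + (156) + (22) + (-22) + (41) + (33) + (-8.5) + (60) + (42) = 446.5
Area = |Σ|/2 = 223.25.

223.25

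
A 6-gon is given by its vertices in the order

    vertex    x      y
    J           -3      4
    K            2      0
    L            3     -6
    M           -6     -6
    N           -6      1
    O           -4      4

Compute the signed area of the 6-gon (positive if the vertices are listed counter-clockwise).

-70

Apply the shoelace (surveyor's) formula: 2A = Σ (x_i·y_{i+1} − x_{i+1}·y_i), indices taken mod 6.
Cross-terms: -8, -12, -54, -42, -20, -4  ⇒  Σ = -140
Signed area = Σ/2 = -70 (negative ⇒ clockwise traversal).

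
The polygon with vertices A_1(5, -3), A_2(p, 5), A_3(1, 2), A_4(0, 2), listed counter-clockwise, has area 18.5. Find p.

The doubled signed area Σ (x_i y_{i+1} − x_{i+1} y_i) is linear in p.
With p=0 it equals 12; the coefficient of p is 5 (from the two edges through A_2).
So 5·p + 12 = 2·18.5 = 37 ⇒ p = 5.

5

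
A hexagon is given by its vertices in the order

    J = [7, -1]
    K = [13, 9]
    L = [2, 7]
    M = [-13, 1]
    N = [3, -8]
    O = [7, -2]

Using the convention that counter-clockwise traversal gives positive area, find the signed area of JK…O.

Apply the shoelace formula: 2A = Σ (x_i·y_{i+1} − x_{i+1}·y_i), indices taken mod 6.
Σ = (76) + (73) + (93) + (101) + (50) + (7) = 400
Signed area = Σ/2 = 200 (positive ⇒ counter-clockwise traversal).

200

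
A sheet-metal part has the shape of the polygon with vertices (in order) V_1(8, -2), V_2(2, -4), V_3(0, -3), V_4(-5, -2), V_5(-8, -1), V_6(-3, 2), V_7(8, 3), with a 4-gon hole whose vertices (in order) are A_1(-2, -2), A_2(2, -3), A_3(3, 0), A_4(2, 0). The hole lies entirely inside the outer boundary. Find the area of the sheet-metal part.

Outer boundary:
Apply the shoelace (surveyor's) formula: 2A = Σ (x_i·y_{i+1} − x_{i+1}·y_i), indices taken mod 7.
V_1→V_2: (8)(-4) − (2)(-2) = -28
V_2→V_3: (2)(-3) − (0)(-4) = -6
V_3→V_4: (0)(-2) − (-5)(-3) = -15
V_4→V_5: (-5)(-1) − (-8)(-2) = -11
V_5→V_6: (-8)(2) − (-3)(-1) = -19
V_6→V_7: (-3)(3) − (8)(2) = -25
V_7→V_1: (8)(-2) − (8)(3) = -40
Σ = -144
Area = |Σ|/2 = 72.
Hole:
Σ = (10) + (9) + (0) + (-4) = 15
Area = |Σ|/2 = 7.5.
Net area = 72 − 7.5 = 64.5.

64.5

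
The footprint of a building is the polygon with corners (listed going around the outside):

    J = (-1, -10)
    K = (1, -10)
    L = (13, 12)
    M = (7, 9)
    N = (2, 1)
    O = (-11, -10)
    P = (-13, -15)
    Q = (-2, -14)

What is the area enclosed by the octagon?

184

Apply the shoelace formula: 2A = Σ (x_i·y_{i+1} − x_{i+1}·y_i), indices taken mod 8.
Σ = (20) + (142) + (33) + (-11) + (-9) + (35) + (152) + (6) = 368
Area = |Σ|/2 = 184.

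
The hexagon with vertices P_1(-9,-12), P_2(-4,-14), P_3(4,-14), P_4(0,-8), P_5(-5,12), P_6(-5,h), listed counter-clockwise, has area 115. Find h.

-2

Write out the shoelace sum; only the two edges meeting at P_6 involve h:
2·Area = [((-5)·h − (-5)·12) + ((-5)·(-12) − (-9)·h)] + 118
       = 4·h + 238 = 230
⇒ h = -2.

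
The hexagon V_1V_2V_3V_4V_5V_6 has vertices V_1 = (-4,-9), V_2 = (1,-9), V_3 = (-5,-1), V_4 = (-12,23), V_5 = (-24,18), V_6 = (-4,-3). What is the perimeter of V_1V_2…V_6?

88

|V_1V_2| = √((5)² + (0)²) = √25 = 5
|V_2V_3| = √((-6)² + (8)²) = √100 = 10
|V_3V_4| = √((-7)² + (24)²) = √625 = 25
|V_4V_5| = √((-12)² + (-5)²) = √169 = 13
|V_5V_6| = √((20)² + (-21)²) = √841 = 29
|V_6V_1| = √((0)² + (-6)²) = √36 = 6
Perimeter = 5 + 10 + 25 + 13 + 29 + 6 = 88.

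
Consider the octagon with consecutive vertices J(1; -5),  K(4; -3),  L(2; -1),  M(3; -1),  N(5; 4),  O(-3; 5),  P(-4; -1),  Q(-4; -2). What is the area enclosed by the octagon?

61.5

J→K: (1)(-3) − (4)(-5) = 17
K→L: (4)(-1) − (2)(-3) = 2
L→M: (2)(-1) − (3)(-1) = 1
M→N: (3)(4) − (5)(-1) = 17
N→O: (5)(5) − (-3)(4) = 37
O→P: (-3)(-1) − (-4)(5) = 23
P→Q: (-4)(-2) − (-4)(-1) = 4
Q→J: (-4)(-5) − (1)(-2) = 22
Σ = 123
Area = |Σ|/2 = 61.5.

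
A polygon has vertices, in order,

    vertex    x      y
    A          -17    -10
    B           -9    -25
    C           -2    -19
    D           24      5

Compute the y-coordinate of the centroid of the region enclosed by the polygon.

-834/83

Apply the surveyor's formula. First the cross-terms c_i = x_i·y_{i+1} − x_{i+1}·y_i:
  335, 121, 446, -155  ⇒  2A = 747, A = 373.5.
Then Σ (y_i + y_{i+1})·c_i = -22518, so ȳ = -22518 / (6·373.5) = -834/83.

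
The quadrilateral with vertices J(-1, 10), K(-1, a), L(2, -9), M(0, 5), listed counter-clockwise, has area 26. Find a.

Write out the shoelace sum; only the two edges meeting at K involve a:
2·Area = [((-1)·a − (-1)·10) + ((-1)·(-9) − 2·a)] + 15
       = -3·a + 34 = 52
⇒ a = -6.

-6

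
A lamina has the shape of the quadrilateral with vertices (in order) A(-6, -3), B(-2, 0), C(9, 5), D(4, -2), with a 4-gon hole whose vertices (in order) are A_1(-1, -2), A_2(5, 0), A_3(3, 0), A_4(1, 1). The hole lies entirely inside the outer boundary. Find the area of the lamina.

Outer boundary:
A→B: (-6)(0) − (-2)(-3) = -6
B→C: (-2)(5) − (9)(0) = -10
C→D: (9)(-2) − (4)(5) = -38
D→A: (4)(-3) − (-6)(-2) = -24
Σ = -78
Area = |Σ|/2 = 39.
Hole:
Σ = (10) + (0) + (3) + (-1) = 12
Area = |Σ|/2 = 6.
Net area = 39 − 6 = 33.

33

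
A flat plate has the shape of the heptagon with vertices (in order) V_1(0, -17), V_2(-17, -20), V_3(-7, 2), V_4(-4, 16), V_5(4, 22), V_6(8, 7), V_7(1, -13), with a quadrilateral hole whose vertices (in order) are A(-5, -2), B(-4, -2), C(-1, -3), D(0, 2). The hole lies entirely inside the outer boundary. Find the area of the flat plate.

Outer boundary:
Σ = (-289) + (-174) + (-104) + (-152) + (-148) + (-111) + (-17) = -995
Area = |Σ|/2 = 497.5.
Hole:
A→B: (-5)(-2) − (-4)(-2) = 2
B→C: (-4)(-3) − (-1)(-2) = 10
C→D: (-1)(2) − (0)(-3) = -2
D→A: (0)(-2) − (-5)(2) = 10
Σ = 20
Area = |Σ|/2 = 10.
Net area = 497.5 − 10 = 487.5.

487.5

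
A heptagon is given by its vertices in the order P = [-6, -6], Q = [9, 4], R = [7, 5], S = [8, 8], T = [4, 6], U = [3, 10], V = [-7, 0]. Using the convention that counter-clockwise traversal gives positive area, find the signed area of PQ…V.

Apply the surveyor's formula: 2A = Σ (x_i·y_{i+1} − x_{i+1}·y_i), indices taken mod 7.
Σ = (30) + (17) + (16) + (16) + (22) + (70) + (42) = 213
Signed area = Σ/2 = 106.5 (positive ⇒ counter-clockwise traversal).

106.5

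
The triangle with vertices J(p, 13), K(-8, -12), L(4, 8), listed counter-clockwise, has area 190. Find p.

Write out the shoelace sum; only the two edges meeting at J involve p:
2·Area = [(4·13 − p·8) + (p·(-12) − (-8)·13)] + -16
       = -20·p + 140 = 380
⇒ p = -12.

-12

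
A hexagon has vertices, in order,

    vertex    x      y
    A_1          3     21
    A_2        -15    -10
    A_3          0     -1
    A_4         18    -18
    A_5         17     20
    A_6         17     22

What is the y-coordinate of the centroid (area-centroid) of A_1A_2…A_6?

351/77

Apply Gauss's area formula. First the cross-terms c_i = x_i·y_{i+1} − x_{i+1}·y_i:
  285, 15, 18, 666, 34, 291  ⇒  2A = 1309, A = 654.5.
Then Σ (y_i + y_{i+1})·c_i = 17901, so ȳ = 17901 / (6·654.5) = 351/77.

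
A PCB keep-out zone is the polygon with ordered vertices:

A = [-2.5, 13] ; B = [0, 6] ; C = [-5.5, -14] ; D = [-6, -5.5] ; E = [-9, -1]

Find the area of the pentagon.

Apply the shoelace formula: 2A = Σ (x_i·y_{i+1} − x_{i+1}·y_i), indices taken mod 5.
A→B: (-2.5)(6) − (0)(13) = -15
B→C: (0)(-14) − (-5.5)(6) = 33
C→D: (-5.5)(-5.5) − (-6)(-14) = -53.75
D→E: (-6)(-1) − (-9)(-5.5) = -43.5
E→A: (-9)(13) − (-2.5)(-1) = -119.5
Σ = -198.75
Area = |Σ|/2 = 99.375.

99.375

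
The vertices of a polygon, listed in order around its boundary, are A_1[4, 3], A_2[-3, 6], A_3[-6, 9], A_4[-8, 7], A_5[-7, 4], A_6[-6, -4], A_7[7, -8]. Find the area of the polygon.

135

Apply the surveyor's formula: 2A = Σ (x_i·y_{i+1} − x_{i+1}·y_i), indices taken mod 7.
Cross-terms: 33, 9, 30, 17, 52, 76, 53  ⇒  Σ = 270
Area = |Σ|/2 = 135.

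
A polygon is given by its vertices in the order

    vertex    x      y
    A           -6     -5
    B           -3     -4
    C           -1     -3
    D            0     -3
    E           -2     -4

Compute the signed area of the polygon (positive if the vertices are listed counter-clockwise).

Cross-terms: 9, 5, 3, -6, -14  ⇒  Σ = -3
Signed area = Σ/2 = -1.5 (negative ⇒ clockwise traversal).

-1.5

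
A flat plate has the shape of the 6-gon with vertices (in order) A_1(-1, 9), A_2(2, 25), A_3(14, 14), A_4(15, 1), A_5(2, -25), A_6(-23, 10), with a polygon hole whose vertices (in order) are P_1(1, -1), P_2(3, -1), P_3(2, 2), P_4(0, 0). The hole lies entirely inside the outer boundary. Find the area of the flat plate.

840

Outer boundary:
Σ = (-43) + (-322) + (-196) + (-377) + (-555) + (-197) = -1690
Area = |Σ|/2 = 845.
Hole:
Apply Gauss's area formula: 2A = Σ (x_i·y_{i+1} − x_{i+1}·y_i), indices taken mod 4.
Σ = (2) + (8) + (0) + (0) = 10
Area = |Σ|/2 = 5.
Net area = 845 − 5 = 840.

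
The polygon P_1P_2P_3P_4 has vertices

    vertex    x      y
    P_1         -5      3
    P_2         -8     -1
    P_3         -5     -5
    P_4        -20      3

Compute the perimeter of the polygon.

42

|P_1P_2| = √((-3)² + (-4)²) = √25 = 5
|P_2P_3| = √((3)² + (-4)²) = √25 = 5
|P_3P_4| = √((-15)² + (8)²) = √289 = 17
|P_4P_1| = √((15)² + (0)²) = √225 = 15
Perimeter = 5 + 5 + 17 + 15 = 42.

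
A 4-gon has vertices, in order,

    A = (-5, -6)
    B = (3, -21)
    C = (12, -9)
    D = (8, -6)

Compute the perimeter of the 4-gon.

|AB| = √((8)² + (-15)²) = √289 = 17
|BC| = √((9)² + (12)²) = √225 = 15
|CD| = √((-4)² + (3)²) = √25 = 5
|DA| = √((-13)² + (0)²) = √169 = 13
Perimeter = 17 + 15 + 5 + 13 = 50.

50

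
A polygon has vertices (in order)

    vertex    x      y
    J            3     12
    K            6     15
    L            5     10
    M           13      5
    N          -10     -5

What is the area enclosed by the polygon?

Apply the shoelace formula: 2A = Σ (x_i·y_{i+1} − x_{i+1}·y_i), indices taken mod 5.
Σ = (-27) + (-15) + (-105) + (-15) + (-105) = -267
Area = |Σ|/2 = 133.5.

133.5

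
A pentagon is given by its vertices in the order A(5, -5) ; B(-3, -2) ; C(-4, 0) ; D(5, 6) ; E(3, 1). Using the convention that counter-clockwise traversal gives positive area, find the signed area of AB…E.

Σ = (-25) + (-8) + (-24) + (-13) + (-20) = -90
Signed area = Σ/2 = -45 (negative ⇒ clockwise traversal).

-45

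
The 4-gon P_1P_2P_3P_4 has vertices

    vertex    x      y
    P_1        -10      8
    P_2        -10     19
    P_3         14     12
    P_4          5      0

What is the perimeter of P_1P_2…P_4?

|P_1P_2| = √((0)² + (11)²) = √121 = 11
|P_2P_3| = √((24)² + (-7)²) = √625 = 25
|P_3P_4| = √((-9)² + (-12)²) = √225 = 15
|P_4P_1| = √((-15)² + (8)²) = √289 = 17
Perimeter = 11 + 25 + 15 + 17 = 68.

68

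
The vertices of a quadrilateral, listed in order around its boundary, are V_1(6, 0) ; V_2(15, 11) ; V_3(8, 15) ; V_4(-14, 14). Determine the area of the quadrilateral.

Apply Gauss's area formula: 2A = Σ (x_i·y_{i+1} − x_{i+1}·y_i), indices taken mod 4.
Cross-terms: 66, 137, 322, -84  ⇒  Σ = 441
Area = |Σ|/2 = 220.5.

220.5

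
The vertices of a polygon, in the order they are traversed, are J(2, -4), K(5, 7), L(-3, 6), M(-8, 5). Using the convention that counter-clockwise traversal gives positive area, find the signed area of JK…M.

Apply Gauss's area formula: 2A = Σ (x_i·y_{i+1} − x_{i+1}·y_i), indices taken mod 4.
Σ = (34) + (51) + (33) + (22) = 140
Signed area = Σ/2 = 70 (positive ⇒ counter-clockwise traversal).

70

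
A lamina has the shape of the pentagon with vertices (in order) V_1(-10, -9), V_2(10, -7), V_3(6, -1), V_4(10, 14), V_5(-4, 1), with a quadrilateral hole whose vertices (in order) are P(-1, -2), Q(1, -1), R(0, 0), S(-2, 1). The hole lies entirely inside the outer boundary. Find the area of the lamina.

195

Outer boundary:
Apply the surveyor's formula: 2A = Σ (x_i·y_{i+1} − x_{i+1}·y_i), indices taken mod 5.
Σ = (160) + (32) + (94) + (66) + (46) = 398
Area = |Σ|/2 = 199.
Hole:
Cross-terms: 3, 0, 0, 5  ⇒  Σ = 8
Area = |Σ|/2 = 4.
Net area = 199 − 4 = 195.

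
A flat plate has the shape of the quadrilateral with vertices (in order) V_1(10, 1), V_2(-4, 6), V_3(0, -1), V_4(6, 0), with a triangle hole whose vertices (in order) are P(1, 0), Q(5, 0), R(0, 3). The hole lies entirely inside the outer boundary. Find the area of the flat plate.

34

Outer boundary:
Cross-terms: 64, 4, 6, 6  ⇒  Σ = 80
Area = |Σ|/2 = 40.
Hole:
Apply Gauss's area formula: 2A = Σ (x_i·y_{i+1} − x_{i+1}·y_i), indices taken mod 3.
P→Q: (1)(0) − (5)(0) = 0
Q→R: (5)(3) − (0)(0) = 15
R→P: (0)(0) − (1)(3) = -3
Σ = 12
Area = |Σ|/2 = 6.
Net area = 40 − 6 = 34.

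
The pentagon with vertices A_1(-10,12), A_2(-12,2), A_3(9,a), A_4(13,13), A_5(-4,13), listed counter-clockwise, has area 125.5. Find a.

Write out the shoelace sum; only the two edges meeting at A_3 involve a:
2·Area = [((-12)·a − 9·2) + (9·13 − 13·a)] + 427
       = -25·a + 526 = 251
⇒ a = 11.

11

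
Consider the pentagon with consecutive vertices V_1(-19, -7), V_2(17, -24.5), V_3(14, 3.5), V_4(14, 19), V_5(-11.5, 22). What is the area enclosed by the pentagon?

Σ = (584.5) + (402.5) + (217) + (526.5) + (498.5) = 2229
Area = |Σ|/2 = 1114.5.

1114.5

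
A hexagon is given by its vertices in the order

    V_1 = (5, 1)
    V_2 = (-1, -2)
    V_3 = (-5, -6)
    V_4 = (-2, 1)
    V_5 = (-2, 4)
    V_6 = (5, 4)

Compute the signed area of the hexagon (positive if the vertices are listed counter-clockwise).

-39.5

Σ = (-9) + (-4) + (-17) + (-6) + (-28) + (-15) = -79
Signed area = Σ/2 = -39.5 (negative ⇒ clockwise traversal).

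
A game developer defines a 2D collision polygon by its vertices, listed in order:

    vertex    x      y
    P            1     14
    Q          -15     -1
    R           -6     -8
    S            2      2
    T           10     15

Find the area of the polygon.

Cross-terms: 209, 114, 4, 10, 125  ⇒  Σ = 462
Area = |Σ|/2 = 231.

231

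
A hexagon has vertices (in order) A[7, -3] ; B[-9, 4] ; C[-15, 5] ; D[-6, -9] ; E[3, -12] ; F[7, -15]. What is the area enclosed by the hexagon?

Apply the surveyor's formula: 2A = Σ (x_i·y_{i+1} − x_{i+1}·y_i), indices taken mod 6.
Cross-terms: 1, 15, 165, 99, 39, 84  ⇒  Σ = 403
Area = |Σ|/2 = 201.5.

201.5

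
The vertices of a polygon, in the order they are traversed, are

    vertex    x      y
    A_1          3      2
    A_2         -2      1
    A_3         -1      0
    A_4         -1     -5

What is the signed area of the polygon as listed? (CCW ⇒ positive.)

13

Apply Gauss's area formula: 2A = Σ (x_i·y_{i+1} − x_{i+1}·y_i), indices taken mod 4.
Σ = (7) + (1) + (5) + (13) = 26
Signed area = Σ/2 = 13 (positive ⇒ counter-clockwise traversal).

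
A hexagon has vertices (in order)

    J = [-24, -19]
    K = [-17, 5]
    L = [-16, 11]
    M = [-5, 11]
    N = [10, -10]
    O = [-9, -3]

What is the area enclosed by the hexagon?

376

Apply the shoelace (surveyor's) formula: 2A = Σ (x_i·y_{i+1} − x_{i+1}·y_i), indices taken mod 6.
Cross-terms: -443, -107, -121, -60, -120, 99  ⇒  Σ = -752
Area = |Σ|/2 = 376.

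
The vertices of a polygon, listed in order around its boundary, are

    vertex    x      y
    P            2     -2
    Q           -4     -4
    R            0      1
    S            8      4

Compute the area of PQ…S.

Apply the shoelace formula: 2A = Σ (x_i·y_{i+1} − x_{i+1}·y_i), indices taken mod 4.
Σ = (-16) + (-4) + (-8) + (-24) = -52
Area = |Σ|/2 = 26.

26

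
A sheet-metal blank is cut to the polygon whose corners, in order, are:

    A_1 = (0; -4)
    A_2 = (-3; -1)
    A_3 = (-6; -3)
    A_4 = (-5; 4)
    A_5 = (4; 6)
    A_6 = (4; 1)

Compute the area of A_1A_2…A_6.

65

Σ = (-12) + (3) + (-39) + (-46) + (-20) + (-16) = -130
Area = |Σ|/2 = 65.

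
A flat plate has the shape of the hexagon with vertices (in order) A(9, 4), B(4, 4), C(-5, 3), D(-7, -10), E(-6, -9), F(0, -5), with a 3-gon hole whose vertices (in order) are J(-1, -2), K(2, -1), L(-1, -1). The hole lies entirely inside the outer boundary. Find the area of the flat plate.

Outer boundary:
Apply the shoelace (surveyor's) formula: 2A = Σ (x_i·y_{i+1} − x_{i+1}·y_i), indices taken mod 6.
Σ = (20) + (32) + (71) + (3) + (30) + (45) = 201
Area = |Σ|/2 = 100.5.
Hole:
Cross-terms: 5, -3, 1  ⇒  Σ = 3
Area = |Σ|/2 = 1.5.
Net area = 100.5 − 1.5 = 99.

99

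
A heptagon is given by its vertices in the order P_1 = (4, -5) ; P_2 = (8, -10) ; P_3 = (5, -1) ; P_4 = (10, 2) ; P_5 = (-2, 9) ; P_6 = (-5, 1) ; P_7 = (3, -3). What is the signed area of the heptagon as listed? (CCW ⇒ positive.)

104

Apply the shoelace formula: 2A = Σ (x_i·y_{i+1} − x_{i+1}·y_i), indices taken mod 7.
Cross-terms: 0, 42, 20, 94, 43, 12, -3  ⇒  Σ = 208
Signed area = Σ/2 = 104 (positive ⇒ counter-clockwise traversal).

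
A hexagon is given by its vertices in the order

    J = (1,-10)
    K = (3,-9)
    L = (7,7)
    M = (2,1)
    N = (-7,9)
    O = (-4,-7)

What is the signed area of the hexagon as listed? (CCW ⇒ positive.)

Apply the shoelace (surveyor's) formula: 2A = Σ (x_i·y_{i+1} − x_{i+1}·y_i), indices taken mod 6.
Cross-terms: 21, 84, -7, 25, 85, 47  ⇒  Σ = 255
Signed area = Σ/2 = 127.5 (positive ⇒ counter-clockwise traversal).

127.5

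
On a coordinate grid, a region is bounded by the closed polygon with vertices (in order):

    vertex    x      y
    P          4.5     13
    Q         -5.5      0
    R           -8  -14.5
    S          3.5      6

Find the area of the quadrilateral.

86.25

P→Q: (4.5)(0) − (-5.5)(13) = 71.5
Q→R: (-5.5)(-14.5) − (-8)(0) = 79.75
R→S: (-8)(6) − (3.5)(-14.5) = 2.75
S→P: (3.5)(13) − (4.5)(6) = 18.5
Σ = 172.5
Area = |Σ|/2 = 86.25.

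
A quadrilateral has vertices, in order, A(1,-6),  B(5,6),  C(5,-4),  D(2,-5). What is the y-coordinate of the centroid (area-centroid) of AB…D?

-65/57

Apply the shoelace formula. First the cross-terms c_i = x_i·y_{i+1} − x_{i+1}·y_i:
  36, -50, -17, -7  ⇒  2A = -38, A = -19.
Then Σ (y_i + y_{i+1})·c_i = 130, so ȳ = 130 / (6·(-19)) = -65/57.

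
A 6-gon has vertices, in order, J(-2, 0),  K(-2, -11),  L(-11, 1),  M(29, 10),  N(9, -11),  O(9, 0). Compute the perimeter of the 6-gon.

118

|JK| = √((0)² + (-11)²) = √121 = 11
|KL| = √((-9)² + (12)²) = √225 = 15
|LM| = √((40)² + (9)²) = √1681 = 41
|MN| = √((-20)² + (-21)²) = √841 = 29
|NO| = √((0)² + (11)²) = √121 = 11
|OJ| = √((-11)² + (0)²) = √121 = 11
Perimeter = 11 + 15 + 41 + 29 + 11 + 11 = 118.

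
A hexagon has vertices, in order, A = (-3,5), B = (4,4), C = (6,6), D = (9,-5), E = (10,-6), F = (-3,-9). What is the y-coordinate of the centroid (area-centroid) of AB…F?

Apply the surveyor's formula. First the cross-terms c_i = x_i·y_{i+1} − x_{i+1}·y_i:
  -32, 0, -84, -4, -108, -42  ⇒  2A = -270, A = -135.
Then Σ (y_i + y_{i+1})·c_i = 1460, so ȳ = 1460 / (6·(-135)) = -146/81.

-146/81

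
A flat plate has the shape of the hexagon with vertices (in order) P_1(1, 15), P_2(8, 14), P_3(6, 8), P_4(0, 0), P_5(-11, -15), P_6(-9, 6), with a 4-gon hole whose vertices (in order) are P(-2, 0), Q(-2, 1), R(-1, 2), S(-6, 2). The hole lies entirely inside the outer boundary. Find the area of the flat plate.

229.5

Outer boundary:
Cross-terms: -106, -20, 0, 0, -201, -141  ⇒  Σ = -468
Area = |Σ|/2 = 234.
Hole:
Apply the surveyor's formula: 2A = Σ (x_i·y_{i+1} − x_{i+1}·y_i), indices taken mod 4.
Σ = (-2) + (-3) + (10) + (4) = 9
Area = |Σ|/2 = 4.5.
Net area = 234 − 4.5 = 229.5.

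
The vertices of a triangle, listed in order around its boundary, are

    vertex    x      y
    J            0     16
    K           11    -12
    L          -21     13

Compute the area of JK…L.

310.5

Σ = (-176) + (-109) + (-336) = -621
Area = |Σ|/2 = 310.5.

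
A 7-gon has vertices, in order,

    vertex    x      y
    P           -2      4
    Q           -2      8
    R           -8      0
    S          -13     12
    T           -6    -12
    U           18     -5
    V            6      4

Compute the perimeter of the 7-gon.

|PQ| = √((0)² + (4)²) = √16 = 4
|QR| = √((-6)² + (-8)²) = √100 = 10
|RS| = √((-5)² + (12)²) = √169 = 13
|ST| = √((7)² + (-24)²) = √625 = 25
|TU| = √((24)² + (7)²) = √625 = 25
|UV| = √((-12)² + (9)²) = √225 = 15
|VP| = √((-8)² + (0)²) = √64 = 8
Perimeter = 4 + 10 + 13 + 25 + 25 + 15 + 8 = 100.

100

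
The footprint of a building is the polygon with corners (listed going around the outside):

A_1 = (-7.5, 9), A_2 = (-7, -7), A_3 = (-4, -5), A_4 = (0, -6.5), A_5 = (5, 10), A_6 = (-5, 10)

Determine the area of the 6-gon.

Apply the shoelace (surveyor's) formula: 2A = Σ (x_i·y_{i+1} − x_{i+1}·y_i), indices taken mod 6.
Cross-terms: 115.5, 7, 26, 32.5, 100, 30  ⇒  Σ = 311
Area = |Σ|/2 = 155.5.

155.5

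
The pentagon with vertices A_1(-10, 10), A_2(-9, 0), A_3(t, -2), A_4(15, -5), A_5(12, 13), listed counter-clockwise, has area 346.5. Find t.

-10

Write out the shoelace sum; only the two edges meeting at A_3 involve t:
2·Area = [((-9)·(-2) − t·0) + (t·(-5) − 15·(-2))] + 595
       = -5·t + 643 = 693
⇒ t = -10.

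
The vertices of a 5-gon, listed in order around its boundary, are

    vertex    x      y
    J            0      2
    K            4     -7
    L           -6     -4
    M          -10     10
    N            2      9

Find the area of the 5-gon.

Apply the shoelace (surveyor's) formula: 2A = Σ (x_i·y_{i+1} − x_{i+1}·y_i), indices taken mod 5.
J→K: (0)(-7) − (4)(2) = -8
K→L: (4)(-4) − (-6)(-7) = -58
L→M: (-6)(10) − (-10)(-4) = -100
M→N: (-10)(9) − (2)(10) = -110
N→J: (2)(2) − (0)(9) = 4
Σ = -272
Area = |Σ|/2 = 136.

136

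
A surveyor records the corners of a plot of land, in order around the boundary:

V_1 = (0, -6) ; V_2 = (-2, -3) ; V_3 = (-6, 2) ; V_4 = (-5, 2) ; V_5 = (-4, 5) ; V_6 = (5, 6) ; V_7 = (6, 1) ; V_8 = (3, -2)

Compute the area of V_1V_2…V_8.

83

Apply the shoelace formula: 2A = Σ (x_i·y_{i+1} − x_{i+1}·y_i), indices taken mod 8.
Σ = (-12) + (-22) + (-2) + (-17) + (-49) + (-31) + (-15) + (-18) = -166
Area = |Σ|/2 = 83.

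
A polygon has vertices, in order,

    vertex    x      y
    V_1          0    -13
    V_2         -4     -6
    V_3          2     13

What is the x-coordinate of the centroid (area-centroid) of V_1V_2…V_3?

-2/3

Apply Gauss's area formula. First the cross-terms c_i = x_i·y_{i+1} − x_{i+1}·y_i:
  -52, -40, -26  ⇒  2A = -118, A = -59.
Then Σ (x_i + x_{i+1})·c_i = 236, so x̄ = 236 / (6·(-59)) = -2/3.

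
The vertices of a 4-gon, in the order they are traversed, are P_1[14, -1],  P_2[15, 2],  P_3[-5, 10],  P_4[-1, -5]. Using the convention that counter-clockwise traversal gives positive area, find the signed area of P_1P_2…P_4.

Apply the shoelace formula: 2A = Σ (x_i·y_{i+1} − x_{i+1}·y_i), indices taken mod 4.
Σ = (43) + (160) + (35) + (71) = 309
Signed area = Σ/2 = 154.5 (positive ⇒ counter-clockwise traversal).

154.5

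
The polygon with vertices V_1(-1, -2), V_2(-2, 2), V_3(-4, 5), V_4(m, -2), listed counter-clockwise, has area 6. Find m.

-2

Write out the shoelace sum; only the two edges meeting at V_4 involve m:
2·Area = [((-4)·(-2) − m·5) + (m·(-2) − (-1)·(-2))] + -8
       = -7·m + -2 = 12
⇒ m = -2.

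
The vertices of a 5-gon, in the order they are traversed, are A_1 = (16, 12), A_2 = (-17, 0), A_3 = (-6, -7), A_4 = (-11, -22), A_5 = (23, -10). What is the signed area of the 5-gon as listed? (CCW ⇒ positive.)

Cross-terms: 204, 119, 55, 616, 436  ⇒  Σ = 1430
Signed area = Σ/2 = 715 (positive ⇒ counter-clockwise traversal).

715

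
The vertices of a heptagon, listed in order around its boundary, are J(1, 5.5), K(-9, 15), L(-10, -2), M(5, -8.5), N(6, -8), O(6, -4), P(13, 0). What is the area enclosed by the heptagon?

Σ = (64.5) + (168) + (95) + (11) + (24) + (52) + (71.5) = 486
Area = |Σ|/2 = 243.

243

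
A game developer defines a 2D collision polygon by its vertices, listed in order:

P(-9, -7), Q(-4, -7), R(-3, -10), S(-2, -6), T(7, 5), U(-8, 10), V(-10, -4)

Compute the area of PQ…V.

Σ = (35) + (19) + (-2) + (32) + (110) + (132) + (34) = 360
Area = |Σ|/2 = 180.

180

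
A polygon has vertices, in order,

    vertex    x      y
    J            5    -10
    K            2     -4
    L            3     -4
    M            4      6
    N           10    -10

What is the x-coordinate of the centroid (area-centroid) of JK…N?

473/84

Apply the shoelace (surveyor's) formula. First the cross-terms c_i = x_i·y_{i+1} − x_{i+1}·y_i:
  0, 4, 34, -100, -50  ⇒  2A = -112, A = -56.
Then Σ (x_i + x_{i+1})·c_i = -1892, so x̄ = -1892 / (6·(-56)) = 473/84.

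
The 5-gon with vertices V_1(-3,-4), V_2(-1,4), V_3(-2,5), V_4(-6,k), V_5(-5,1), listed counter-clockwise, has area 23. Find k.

The doubled signed area Σ (x_i y_{i+1} − x_{i+1} y_i) is linear in k.
With k=0 it equals 34; the coefficient of k is 3 (from the two edges through V_4).
So 3·k + 34 = 2·23 = 46 ⇒ k = 4.

4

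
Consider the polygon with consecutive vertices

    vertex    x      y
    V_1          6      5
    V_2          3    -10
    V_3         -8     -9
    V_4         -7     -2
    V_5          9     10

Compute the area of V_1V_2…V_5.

V_1→V_2: (6)(-10) − (3)(5) = -75
V_2→V_3: (3)(-9) − (-8)(-10) = -107
V_3→V_4: (-8)(-2) − (-7)(-9) = -47
V_4→V_5: (-7)(10) − (9)(-2) = -52
V_5→V_1: (9)(5) − (6)(10) = -15
Σ = -296
Area = |Σ|/2 = 148.

148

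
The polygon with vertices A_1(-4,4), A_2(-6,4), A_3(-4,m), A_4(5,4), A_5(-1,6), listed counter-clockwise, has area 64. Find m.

-6

Write out the shoelace sum; only the two edges meeting at A_3 involve m:
2·Area = [((-6)·m − (-4)·4) + ((-4)·4 − 5·m)] + 62
       = -11·m + 62 = 128
⇒ m = -6.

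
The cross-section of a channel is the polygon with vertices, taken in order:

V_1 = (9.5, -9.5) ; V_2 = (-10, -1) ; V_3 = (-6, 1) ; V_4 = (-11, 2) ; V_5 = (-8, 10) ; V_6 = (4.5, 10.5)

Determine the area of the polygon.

Cross-terms: -104.5, -16, -1, -94, -129, -142.5  ⇒  Σ = -487
Area = |Σ|/2 = 243.5.

243.5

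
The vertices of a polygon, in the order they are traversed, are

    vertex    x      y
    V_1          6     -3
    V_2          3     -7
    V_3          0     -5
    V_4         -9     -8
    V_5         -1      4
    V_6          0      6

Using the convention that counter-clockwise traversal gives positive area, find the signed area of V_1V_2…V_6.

Apply the surveyor's formula: 2A = Σ (x_i·y_{i+1} − x_{i+1}·y_i), indices taken mod 6.
V_1→V_2: (6)(-7) − (3)(-3) = -33
V_2→V_3: (3)(-5) − (0)(-7) = -15
V_3→V_4: (0)(-8) − (-9)(-5) = -45
V_4→V_5: (-9)(4) − (-1)(-8) = -44
V_5→V_6: (-1)(6) − (0)(4) = -6
V_6→V_1: (0)(-3) − (6)(6) = -36
Σ = -179
Signed area = Σ/2 = -89.5 (negative ⇒ clockwise traversal).

-89.5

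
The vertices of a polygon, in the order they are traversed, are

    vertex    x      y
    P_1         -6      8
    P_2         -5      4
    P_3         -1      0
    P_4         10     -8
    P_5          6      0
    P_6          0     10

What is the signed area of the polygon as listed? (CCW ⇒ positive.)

98

Cross-terms: 16, 4, 8, 48, 60, 60  ⇒  Σ = 196
Signed area = Σ/2 = 98 (positive ⇒ counter-clockwise traversal).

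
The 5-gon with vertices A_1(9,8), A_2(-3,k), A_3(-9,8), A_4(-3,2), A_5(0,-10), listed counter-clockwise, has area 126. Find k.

Write out the shoelace sum; only the two edges meeting at A_2 involve k:
2·Area = [(9·k − (-3)·8) + ((-3)·8 − (-9)·k)] + 126
       = 18·k + 126 = 252
⇒ k = 7.

7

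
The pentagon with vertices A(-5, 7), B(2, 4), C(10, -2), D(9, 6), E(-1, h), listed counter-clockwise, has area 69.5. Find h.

10

The doubled signed area Σ (x_i y_{i+1} − x_{i+1} y_i) is linear in h.
With h=0 it equals -1; the coefficient of h is 14 (from the two edges through E).
So 14·h + -1 = 2·69.5 = 139 ⇒ h = 10.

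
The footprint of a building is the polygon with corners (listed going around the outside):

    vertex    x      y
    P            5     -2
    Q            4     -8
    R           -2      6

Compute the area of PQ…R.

25

Apply Gauss's area formula: 2A = Σ (x_i·y_{i+1} − x_{i+1}·y_i), indices taken mod 3.
Σ = (-32) + (8) + (-26) = -50
Area = |Σ|/2 = 25.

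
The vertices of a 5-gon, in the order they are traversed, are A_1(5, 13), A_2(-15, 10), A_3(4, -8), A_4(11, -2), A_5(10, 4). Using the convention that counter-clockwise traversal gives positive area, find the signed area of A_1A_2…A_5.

289.5

Apply the shoelace formula: 2A = Σ (x_i·y_{i+1} − x_{i+1}·y_i), indices taken mod 5.
Σ = (245) + (80) + (80) + (64) + (110) = 579
Signed area = Σ/2 = 289.5 (positive ⇒ counter-clockwise traversal).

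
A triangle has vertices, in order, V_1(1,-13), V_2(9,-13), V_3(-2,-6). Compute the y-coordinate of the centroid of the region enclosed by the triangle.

-32/3

Apply the shoelace formula. First the cross-terms c_i = x_i·y_{i+1} − x_{i+1}·y_i:
  104, -80, 32  ⇒  2A = 56, A = 28.
Then Σ (y_i + y_{i+1})·c_i = -1792, so ȳ = -1792 / (6·28) = -32/3.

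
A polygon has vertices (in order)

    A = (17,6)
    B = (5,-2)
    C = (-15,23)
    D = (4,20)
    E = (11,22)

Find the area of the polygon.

405.5

Apply the surveyor's formula: 2A = Σ (x_i·y_{i+1} − x_{i+1}·y_i), indices taken mod 5.
Σ = (-64) + (85) + (-392) + (-132) + (-308) = -811
Area = |Σ|/2 = 405.5.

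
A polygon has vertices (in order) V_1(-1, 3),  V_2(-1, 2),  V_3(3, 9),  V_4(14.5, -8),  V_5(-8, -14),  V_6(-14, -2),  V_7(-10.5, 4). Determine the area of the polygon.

Apply Gauss's area formula: 2A = Σ (x_i·y_{i+1} − x_{i+1}·y_i), indices taken mod 7.
Σ = (1) + (-15) + (-154.5) + (-267) + (-180) + (-77) + (-27.5) = -720
Area = |Σ|/2 = 360.

360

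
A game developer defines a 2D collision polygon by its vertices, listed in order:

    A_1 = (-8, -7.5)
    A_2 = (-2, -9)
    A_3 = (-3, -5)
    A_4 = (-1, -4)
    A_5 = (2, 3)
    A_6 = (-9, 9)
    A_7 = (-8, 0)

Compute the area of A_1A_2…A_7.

Σ = (57) + (-17) + (7) + (5) + (45) + (72) + (60) = 229
Area = |Σ|/2 = 114.5.

114.5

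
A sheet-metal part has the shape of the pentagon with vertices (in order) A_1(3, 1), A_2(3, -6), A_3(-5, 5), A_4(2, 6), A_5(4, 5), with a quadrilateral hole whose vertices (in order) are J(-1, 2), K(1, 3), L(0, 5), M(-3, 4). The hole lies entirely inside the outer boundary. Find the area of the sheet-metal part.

Outer boundary:
Cross-terms: -21, -15, -40, -14, -11  ⇒  Σ = -101
Area = |Σ|/2 = 50.5.
Hole:
Apply the surveyor's formula: 2A = Σ (x_i·y_{i+1} − x_{i+1}·y_i), indices taken mod 4.
Σ = (-5) + (5) + (15) + (-2) = 13
Area = |Σ|/2 = 6.5.
Net area = 50.5 − 6.5 = 44.

44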